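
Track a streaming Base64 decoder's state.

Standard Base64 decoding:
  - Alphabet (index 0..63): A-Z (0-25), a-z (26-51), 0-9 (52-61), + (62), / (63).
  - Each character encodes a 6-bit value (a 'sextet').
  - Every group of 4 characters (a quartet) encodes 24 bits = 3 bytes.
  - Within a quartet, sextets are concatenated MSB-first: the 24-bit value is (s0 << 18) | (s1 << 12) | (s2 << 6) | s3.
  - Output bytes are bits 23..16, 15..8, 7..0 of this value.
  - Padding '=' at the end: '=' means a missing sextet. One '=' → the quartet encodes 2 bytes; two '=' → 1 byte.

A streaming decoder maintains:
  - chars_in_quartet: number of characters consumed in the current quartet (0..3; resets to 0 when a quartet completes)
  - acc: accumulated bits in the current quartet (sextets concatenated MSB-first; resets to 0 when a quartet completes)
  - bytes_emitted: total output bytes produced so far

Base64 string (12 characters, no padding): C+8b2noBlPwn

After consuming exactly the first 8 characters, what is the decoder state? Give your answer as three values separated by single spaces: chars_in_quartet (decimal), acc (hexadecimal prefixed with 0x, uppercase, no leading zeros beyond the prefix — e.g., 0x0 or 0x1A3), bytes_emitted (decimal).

Answer: 0 0x0 6

Derivation:
After char 0 ('C'=2): chars_in_quartet=1 acc=0x2 bytes_emitted=0
After char 1 ('+'=62): chars_in_quartet=2 acc=0xBE bytes_emitted=0
After char 2 ('8'=60): chars_in_quartet=3 acc=0x2FBC bytes_emitted=0
After char 3 ('b'=27): chars_in_quartet=4 acc=0xBEF1B -> emit 0B EF 1B, reset; bytes_emitted=3
After char 4 ('2'=54): chars_in_quartet=1 acc=0x36 bytes_emitted=3
After char 5 ('n'=39): chars_in_quartet=2 acc=0xDA7 bytes_emitted=3
After char 6 ('o'=40): chars_in_quartet=3 acc=0x369E8 bytes_emitted=3
After char 7 ('B'=1): chars_in_quartet=4 acc=0xDA7A01 -> emit DA 7A 01, reset; bytes_emitted=6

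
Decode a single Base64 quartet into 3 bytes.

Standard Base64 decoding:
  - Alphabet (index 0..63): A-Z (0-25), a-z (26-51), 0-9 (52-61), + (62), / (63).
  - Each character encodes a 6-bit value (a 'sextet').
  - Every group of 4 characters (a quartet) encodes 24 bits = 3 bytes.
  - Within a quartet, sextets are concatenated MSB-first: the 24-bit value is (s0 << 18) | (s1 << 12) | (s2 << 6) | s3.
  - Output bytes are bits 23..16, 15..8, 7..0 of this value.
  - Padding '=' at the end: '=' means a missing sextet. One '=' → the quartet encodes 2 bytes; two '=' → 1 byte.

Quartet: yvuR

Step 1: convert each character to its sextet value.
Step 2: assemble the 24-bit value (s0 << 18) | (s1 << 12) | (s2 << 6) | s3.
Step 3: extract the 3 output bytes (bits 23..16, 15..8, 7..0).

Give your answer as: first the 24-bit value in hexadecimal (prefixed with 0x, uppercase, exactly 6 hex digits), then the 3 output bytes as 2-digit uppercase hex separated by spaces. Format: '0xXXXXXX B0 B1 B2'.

Sextets: y=50, v=47, u=46, R=17
24-bit: (50<<18) | (47<<12) | (46<<6) | 17
      = 0xC80000 | 0x02F000 | 0x000B80 | 0x000011
      = 0xCAFB91
Bytes: (v>>16)&0xFF=CA, (v>>8)&0xFF=FB, v&0xFF=91

Answer: 0xCAFB91 CA FB 91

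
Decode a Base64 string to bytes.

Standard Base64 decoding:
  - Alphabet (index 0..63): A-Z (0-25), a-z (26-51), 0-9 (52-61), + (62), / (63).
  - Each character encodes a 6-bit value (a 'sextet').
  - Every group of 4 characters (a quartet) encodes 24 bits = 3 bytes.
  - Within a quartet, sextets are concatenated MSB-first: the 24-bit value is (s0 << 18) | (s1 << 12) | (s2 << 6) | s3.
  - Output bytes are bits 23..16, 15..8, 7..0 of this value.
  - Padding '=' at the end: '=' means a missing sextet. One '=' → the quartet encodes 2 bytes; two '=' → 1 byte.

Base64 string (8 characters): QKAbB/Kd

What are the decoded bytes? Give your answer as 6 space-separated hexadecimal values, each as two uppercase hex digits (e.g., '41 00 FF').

After char 0 ('Q'=16): chars_in_quartet=1 acc=0x10 bytes_emitted=0
After char 1 ('K'=10): chars_in_quartet=2 acc=0x40A bytes_emitted=0
After char 2 ('A'=0): chars_in_quartet=3 acc=0x10280 bytes_emitted=0
After char 3 ('b'=27): chars_in_quartet=4 acc=0x40A01B -> emit 40 A0 1B, reset; bytes_emitted=3
After char 4 ('B'=1): chars_in_quartet=1 acc=0x1 bytes_emitted=3
After char 5 ('/'=63): chars_in_quartet=2 acc=0x7F bytes_emitted=3
After char 6 ('K'=10): chars_in_quartet=3 acc=0x1FCA bytes_emitted=3
After char 7 ('d'=29): chars_in_quartet=4 acc=0x7F29D -> emit 07 F2 9D, reset; bytes_emitted=6

Answer: 40 A0 1B 07 F2 9D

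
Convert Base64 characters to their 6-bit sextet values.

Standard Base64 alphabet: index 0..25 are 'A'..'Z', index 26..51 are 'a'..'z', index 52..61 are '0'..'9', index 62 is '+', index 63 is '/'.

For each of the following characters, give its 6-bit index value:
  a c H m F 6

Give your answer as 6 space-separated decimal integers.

'a': a..z range, 26 + ord('a') − ord('a') = 26
'c': a..z range, 26 + ord('c') − ord('a') = 28
'H': A..Z range, ord('H') − ord('A') = 7
'm': a..z range, 26 + ord('m') − ord('a') = 38
'F': A..Z range, ord('F') − ord('A') = 5
'6': 0..9 range, 52 + ord('6') − ord('0') = 58

Answer: 26 28 7 38 5 58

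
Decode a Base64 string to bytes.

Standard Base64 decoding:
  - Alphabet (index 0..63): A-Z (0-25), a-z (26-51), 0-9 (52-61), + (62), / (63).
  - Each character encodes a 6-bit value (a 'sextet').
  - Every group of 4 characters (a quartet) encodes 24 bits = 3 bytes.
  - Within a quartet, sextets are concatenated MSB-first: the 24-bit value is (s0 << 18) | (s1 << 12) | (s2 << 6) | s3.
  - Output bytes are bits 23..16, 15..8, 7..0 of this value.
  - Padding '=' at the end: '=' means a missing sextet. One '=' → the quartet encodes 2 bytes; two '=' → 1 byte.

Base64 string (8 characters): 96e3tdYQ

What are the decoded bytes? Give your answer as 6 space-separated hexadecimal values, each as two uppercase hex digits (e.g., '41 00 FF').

Answer: F7 A7 B7 B5 D6 10

Derivation:
After char 0 ('9'=61): chars_in_quartet=1 acc=0x3D bytes_emitted=0
After char 1 ('6'=58): chars_in_quartet=2 acc=0xF7A bytes_emitted=0
After char 2 ('e'=30): chars_in_quartet=3 acc=0x3DE9E bytes_emitted=0
After char 3 ('3'=55): chars_in_quartet=4 acc=0xF7A7B7 -> emit F7 A7 B7, reset; bytes_emitted=3
After char 4 ('t'=45): chars_in_quartet=1 acc=0x2D bytes_emitted=3
After char 5 ('d'=29): chars_in_quartet=2 acc=0xB5D bytes_emitted=3
After char 6 ('Y'=24): chars_in_quartet=3 acc=0x2D758 bytes_emitted=3
After char 7 ('Q'=16): chars_in_quartet=4 acc=0xB5D610 -> emit B5 D6 10, reset; bytes_emitted=6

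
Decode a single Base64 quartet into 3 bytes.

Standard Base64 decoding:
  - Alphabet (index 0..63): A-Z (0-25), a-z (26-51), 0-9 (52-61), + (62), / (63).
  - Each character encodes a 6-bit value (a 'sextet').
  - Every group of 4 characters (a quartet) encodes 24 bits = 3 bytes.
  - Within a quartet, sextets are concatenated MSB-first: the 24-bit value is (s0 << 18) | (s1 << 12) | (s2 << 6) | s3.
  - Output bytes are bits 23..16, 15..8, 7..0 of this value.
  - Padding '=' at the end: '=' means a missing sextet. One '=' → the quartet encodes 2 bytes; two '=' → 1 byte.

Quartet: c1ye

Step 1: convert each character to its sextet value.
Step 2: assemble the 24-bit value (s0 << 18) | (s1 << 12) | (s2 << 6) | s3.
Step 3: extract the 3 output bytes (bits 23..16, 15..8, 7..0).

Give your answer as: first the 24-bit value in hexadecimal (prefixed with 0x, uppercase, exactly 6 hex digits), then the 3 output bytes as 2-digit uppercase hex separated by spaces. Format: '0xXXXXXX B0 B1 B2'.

Sextets: c=28, 1=53, y=50, e=30
24-bit: (28<<18) | (53<<12) | (50<<6) | 30
      = 0x700000 | 0x035000 | 0x000C80 | 0x00001E
      = 0x735C9E
Bytes: (v>>16)&0xFF=73, (v>>8)&0xFF=5C, v&0xFF=9E

Answer: 0x735C9E 73 5C 9E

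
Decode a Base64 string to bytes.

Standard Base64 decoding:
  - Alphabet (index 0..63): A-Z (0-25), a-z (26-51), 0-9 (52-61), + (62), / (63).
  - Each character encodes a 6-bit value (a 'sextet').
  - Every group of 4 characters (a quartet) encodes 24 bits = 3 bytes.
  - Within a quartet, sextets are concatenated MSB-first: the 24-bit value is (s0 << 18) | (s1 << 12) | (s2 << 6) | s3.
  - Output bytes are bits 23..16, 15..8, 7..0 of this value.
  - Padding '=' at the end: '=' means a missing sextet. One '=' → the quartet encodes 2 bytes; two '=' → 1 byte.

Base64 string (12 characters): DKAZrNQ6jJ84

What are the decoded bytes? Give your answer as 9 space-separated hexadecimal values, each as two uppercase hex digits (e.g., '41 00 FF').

After char 0 ('D'=3): chars_in_quartet=1 acc=0x3 bytes_emitted=0
After char 1 ('K'=10): chars_in_quartet=2 acc=0xCA bytes_emitted=0
After char 2 ('A'=0): chars_in_quartet=3 acc=0x3280 bytes_emitted=0
After char 3 ('Z'=25): chars_in_quartet=4 acc=0xCA019 -> emit 0C A0 19, reset; bytes_emitted=3
After char 4 ('r'=43): chars_in_quartet=1 acc=0x2B bytes_emitted=3
After char 5 ('N'=13): chars_in_quartet=2 acc=0xACD bytes_emitted=3
After char 6 ('Q'=16): chars_in_quartet=3 acc=0x2B350 bytes_emitted=3
After char 7 ('6'=58): chars_in_quartet=4 acc=0xACD43A -> emit AC D4 3A, reset; bytes_emitted=6
After char 8 ('j'=35): chars_in_quartet=1 acc=0x23 bytes_emitted=6
After char 9 ('J'=9): chars_in_quartet=2 acc=0x8C9 bytes_emitted=6
After char 10 ('8'=60): chars_in_quartet=3 acc=0x2327C bytes_emitted=6
After char 11 ('4'=56): chars_in_quartet=4 acc=0x8C9F38 -> emit 8C 9F 38, reset; bytes_emitted=9

Answer: 0C A0 19 AC D4 3A 8C 9F 38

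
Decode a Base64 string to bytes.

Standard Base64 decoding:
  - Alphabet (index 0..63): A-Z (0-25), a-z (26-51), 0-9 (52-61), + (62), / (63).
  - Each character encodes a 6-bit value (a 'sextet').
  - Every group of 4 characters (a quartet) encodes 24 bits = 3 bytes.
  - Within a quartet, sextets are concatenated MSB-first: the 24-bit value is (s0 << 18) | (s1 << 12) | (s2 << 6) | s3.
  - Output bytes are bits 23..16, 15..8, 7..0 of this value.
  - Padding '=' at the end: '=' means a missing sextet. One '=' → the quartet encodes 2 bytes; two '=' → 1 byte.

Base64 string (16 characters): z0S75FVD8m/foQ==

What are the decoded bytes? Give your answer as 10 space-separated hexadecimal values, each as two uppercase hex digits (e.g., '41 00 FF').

Answer: CF 44 BB E4 55 43 F2 6F DF A1

Derivation:
After char 0 ('z'=51): chars_in_quartet=1 acc=0x33 bytes_emitted=0
After char 1 ('0'=52): chars_in_quartet=2 acc=0xCF4 bytes_emitted=0
After char 2 ('S'=18): chars_in_quartet=3 acc=0x33D12 bytes_emitted=0
After char 3 ('7'=59): chars_in_quartet=4 acc=0xCF44BB -> emit CF 44 BB, reset; bytes_emitted=3
After char 4 ('5'=57): chars_in_quartet=1 acc=0x39 bytes_emitted=3
After char 5 ('F'=5): chars_in_quartet=2 acc=0xE45 bytes_emitted=3
After char 6 ('V'=21): chars_in_quartet=3 acc=0x39155 bytes_emitted=3
After char 7 ('D'=3): chars_in_quartet=4 acc=0xE45543 -> emit E4 55 43, reset; bytes_emitted=6
After char 8 ('8'=60): chars_in_quartet=1 acc=0x3C bytes_emitted=6
After char 9 ('m'=38): chars_in_quartet=2 acc=0xF26 bytes_emitted=6
After char 10 ('/'=63): chars_in_quartet=3 acc=0x3C9BF bytes_emitted=6
After char 11 ('f'=31): chars_in_quartet=4 acc=0xF26FDF -> emit F2 6F DF, reset; bytes_emitted=9
After char 12 ('o'=40): chars_in_quartet=1 acc=0x28 bytes_emitted=9
After char 13 ('Q'=16): chars_in_quartet=2 acc=0xA10 bytes_emitted=9
Padding '==': partial quartet acc=0xA10 -> emit A1; bytes_emitted=10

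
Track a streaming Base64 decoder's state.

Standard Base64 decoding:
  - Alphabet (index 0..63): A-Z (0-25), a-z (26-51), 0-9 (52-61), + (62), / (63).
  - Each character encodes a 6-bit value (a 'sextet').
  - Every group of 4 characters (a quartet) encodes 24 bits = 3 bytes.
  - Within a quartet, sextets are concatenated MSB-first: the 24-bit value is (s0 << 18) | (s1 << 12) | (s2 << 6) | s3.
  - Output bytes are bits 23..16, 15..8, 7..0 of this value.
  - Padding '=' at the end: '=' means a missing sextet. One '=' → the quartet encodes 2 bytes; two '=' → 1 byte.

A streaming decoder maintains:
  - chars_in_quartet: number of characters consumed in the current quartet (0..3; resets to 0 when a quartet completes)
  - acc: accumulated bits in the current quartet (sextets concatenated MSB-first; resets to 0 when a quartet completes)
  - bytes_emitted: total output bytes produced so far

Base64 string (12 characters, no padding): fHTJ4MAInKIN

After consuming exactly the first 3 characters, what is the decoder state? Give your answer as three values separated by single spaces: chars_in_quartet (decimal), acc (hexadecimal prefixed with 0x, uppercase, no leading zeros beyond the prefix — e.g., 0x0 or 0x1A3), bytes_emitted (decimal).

Answer: 3 0x1F1D3 0

Derivation:
After char 0 ('f'=31): chars_in_quartet=1 acc=0x1F bytes_emitted=0
After char 1 ('H'=7): chars_in_quartet=2 acc=0x7C7 bytes_emitted=0
After char 2 ('T'=19): chars_in_quartet=3 acc=0x1F1D3 bytes_emitted=0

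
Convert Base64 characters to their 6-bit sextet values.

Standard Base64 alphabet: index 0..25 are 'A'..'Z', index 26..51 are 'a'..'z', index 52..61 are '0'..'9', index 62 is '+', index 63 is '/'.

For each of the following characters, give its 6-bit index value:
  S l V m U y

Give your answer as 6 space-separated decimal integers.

'S': A..Z range, ord('S') − ord('A') = 18
'l': a..z range, 26 + ord('l') − ord('a') = 37
'V': A..Z range, ord('V') − ord('A') = 21
'm': a..z range, 26 + ord('m') − ord('a') = 38
'U': A..Z range, ord('U') − ord('A') = 20
'y': a..z range, 26 + ord('y') − ord('a') = 50

Answer: 18 37 21 38 20 50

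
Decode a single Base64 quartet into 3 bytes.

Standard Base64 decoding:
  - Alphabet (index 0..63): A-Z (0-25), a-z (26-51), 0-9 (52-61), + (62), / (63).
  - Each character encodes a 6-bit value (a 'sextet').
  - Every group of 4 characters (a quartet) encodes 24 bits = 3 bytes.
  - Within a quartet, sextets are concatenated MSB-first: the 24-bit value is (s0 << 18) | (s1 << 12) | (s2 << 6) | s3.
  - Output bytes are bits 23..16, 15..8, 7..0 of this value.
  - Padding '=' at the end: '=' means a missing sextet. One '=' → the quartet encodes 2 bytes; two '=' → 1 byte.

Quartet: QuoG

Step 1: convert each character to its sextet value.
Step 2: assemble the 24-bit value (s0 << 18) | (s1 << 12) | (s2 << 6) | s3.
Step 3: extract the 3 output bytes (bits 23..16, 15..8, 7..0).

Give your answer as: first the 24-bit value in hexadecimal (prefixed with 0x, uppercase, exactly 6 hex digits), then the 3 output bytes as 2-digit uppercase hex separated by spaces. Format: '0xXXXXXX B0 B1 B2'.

Sextets: Q=16, u=46, o=40, G=6
24-bit: (16<<18) | (46<<12) | (40<<6) | 6
      = 0x400000 | 0x02E000 | 0x000A00 | 0x000006
      = 0x42EA06
Bytes: (v>>16)&0xFF=42, (v>>8)&0xFF=EA, v&0xFF=06

Answer: 0x42EA06 42 EA 06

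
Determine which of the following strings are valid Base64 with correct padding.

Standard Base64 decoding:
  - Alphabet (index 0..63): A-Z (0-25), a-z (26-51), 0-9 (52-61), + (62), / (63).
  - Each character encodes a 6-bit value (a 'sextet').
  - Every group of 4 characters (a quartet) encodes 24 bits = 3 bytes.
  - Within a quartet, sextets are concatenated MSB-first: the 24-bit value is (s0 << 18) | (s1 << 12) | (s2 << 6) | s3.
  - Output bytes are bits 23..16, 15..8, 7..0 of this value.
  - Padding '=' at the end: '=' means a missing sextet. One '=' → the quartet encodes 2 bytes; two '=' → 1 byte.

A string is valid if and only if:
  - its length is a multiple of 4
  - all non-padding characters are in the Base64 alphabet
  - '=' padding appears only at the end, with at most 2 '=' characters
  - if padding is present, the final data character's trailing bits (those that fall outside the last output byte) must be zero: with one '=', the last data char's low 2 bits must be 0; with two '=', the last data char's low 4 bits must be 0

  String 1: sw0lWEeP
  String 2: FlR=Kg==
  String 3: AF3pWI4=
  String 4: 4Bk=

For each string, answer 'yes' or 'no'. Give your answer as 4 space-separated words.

String 1: 'sw0lWEeP' → valid
String 2: 'FlR=Kg==' → invalid (bad char(s): ['=']; '=' in middle)
String 3: 'AF3pWI4=' → valid
String 4: '4Bk=' → valid

Answer: yes no yes yes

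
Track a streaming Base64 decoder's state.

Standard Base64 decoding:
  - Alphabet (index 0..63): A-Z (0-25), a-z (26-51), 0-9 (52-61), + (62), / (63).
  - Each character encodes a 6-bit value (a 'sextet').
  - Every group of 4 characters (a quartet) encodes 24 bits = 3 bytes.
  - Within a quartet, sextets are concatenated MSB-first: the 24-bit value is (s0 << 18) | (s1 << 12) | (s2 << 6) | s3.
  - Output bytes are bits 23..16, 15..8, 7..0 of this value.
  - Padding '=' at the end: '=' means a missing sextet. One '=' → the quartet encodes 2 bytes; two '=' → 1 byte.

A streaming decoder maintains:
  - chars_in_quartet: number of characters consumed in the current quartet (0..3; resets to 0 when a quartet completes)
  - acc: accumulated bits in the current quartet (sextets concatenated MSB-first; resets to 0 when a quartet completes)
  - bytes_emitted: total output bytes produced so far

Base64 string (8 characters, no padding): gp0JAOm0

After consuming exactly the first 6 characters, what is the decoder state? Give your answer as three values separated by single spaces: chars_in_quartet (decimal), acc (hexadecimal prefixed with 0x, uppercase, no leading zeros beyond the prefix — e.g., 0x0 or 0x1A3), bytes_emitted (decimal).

Answer: 2 0xE 3

Derivation:
After char 0 ('g'=32): chars_in_quartet=1 acc=0x20 bytes_emitted=0
After char 1 ('p'=41): chars_in_quartet=2 acc=0x829 bytes_emitted=0
After char 2 ('0'=52): chars_in_quartet=3 acc=0x20A74 bytes_emitted=0
After char 3 ('J'=9): chars_in_quartet=4 acc=0x829D09 -> emit 82 9D 09, reset; bytes_emitted=3
After char 4 ('A'=0): chars_in_quartet=1 acc=0x0 bytes_emitted=3
After char 5 ('O'=14): chars_in_quartet=2 acc=0xE bytes_emitted=3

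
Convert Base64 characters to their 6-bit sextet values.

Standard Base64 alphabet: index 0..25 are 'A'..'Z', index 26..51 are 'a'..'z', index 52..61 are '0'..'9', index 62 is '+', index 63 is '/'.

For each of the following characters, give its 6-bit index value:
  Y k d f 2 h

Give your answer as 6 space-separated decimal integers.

Answer: 24 36 29 31 54 33

Derivation:
'Y': A..Z range, ord('Y') − ord('A') = 24
'k': a..z range, 26 + ord('k') − ord('a') = 36
'd': a..z range, 26 + ord('d') − ord('a') = 29
'f': a..z range, 26 + ord('f') − ord('a') = 31
'2': 0..9 range, 52 + ord('2') − ord('0') = 54
'h': a..z range, 26 + ord('h') − ord('a') = 33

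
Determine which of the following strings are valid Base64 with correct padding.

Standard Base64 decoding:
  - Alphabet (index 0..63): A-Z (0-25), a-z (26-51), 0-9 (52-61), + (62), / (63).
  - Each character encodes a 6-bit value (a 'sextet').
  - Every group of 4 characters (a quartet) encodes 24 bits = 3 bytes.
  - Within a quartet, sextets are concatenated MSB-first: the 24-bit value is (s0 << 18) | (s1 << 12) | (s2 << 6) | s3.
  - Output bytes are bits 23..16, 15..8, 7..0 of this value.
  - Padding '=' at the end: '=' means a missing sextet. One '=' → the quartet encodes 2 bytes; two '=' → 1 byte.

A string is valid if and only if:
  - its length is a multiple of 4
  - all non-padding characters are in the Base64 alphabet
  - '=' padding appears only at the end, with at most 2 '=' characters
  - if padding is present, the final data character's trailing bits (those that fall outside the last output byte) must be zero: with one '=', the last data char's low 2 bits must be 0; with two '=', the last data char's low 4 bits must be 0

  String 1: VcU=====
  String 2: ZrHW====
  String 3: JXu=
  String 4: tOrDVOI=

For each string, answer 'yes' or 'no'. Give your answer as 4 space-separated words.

String 1: 'VcU=====' → invalid (5 pad chars (max 2))
String 2: 'ZrHW====' → invalid (4 pad chars (max 2))
String 3: 'JXu=' → invalid (bad trailing bits)
String 4: 'tOrDVOI=' → valid

Answer: no no no yes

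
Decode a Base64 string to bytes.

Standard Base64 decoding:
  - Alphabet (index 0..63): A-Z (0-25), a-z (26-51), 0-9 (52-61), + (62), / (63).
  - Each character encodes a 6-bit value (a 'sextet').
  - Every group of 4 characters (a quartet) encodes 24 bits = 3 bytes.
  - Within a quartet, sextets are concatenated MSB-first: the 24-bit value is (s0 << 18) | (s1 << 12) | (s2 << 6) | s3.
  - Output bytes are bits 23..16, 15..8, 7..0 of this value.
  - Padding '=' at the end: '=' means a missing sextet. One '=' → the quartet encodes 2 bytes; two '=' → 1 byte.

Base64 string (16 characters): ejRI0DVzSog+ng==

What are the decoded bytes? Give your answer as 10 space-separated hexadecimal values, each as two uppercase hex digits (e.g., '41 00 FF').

After char 0 ('e'=30): chars_in_quartet=1 acc=0x1E bytes_emitted=0
After char 1 ('j'=35): chars_in_quartet=2 acc=0x7A3 bytes_emitted=0
After char 2 ('R'=17): chars_in_quartet=3 acc=0x1E8D1 bytes_emitted=0
After char 3 ('I'=8): chars_in_quartet=4 acc=0x7A3448 -> emit 7A 34 48, reset; bytes_emitted=3
After char 4 ('0'=52): chars_in_quartet=1 acc=0x34 bytes_emitted=3
After char 5 ('D'=3): chars_in_quartet=2 acc=0xD03 bytes_emitted=3
After char 6 ('V'=21): chars_in_quartet=3 acc=0x340D5 bytes_emitted=3
After char 7 ('z'=51): chars_in_quartet=4 acc=0xD03573 -> emit D0 35 73, reset; bytes_emitted=6
After char 8 ('S'=18): chars_in_quartet=1 acc=0x12 bytes_emitted=6
After char 9 ('o'=40): chars_in_quartet=2 acc=0x4A8 bytes_emitted=6
After char 10 ('g'=32): chars_in_quartet=3 acc=0x12A20 bytes_emitted=6
After char 11 ('+'=62): chars_in_quartet=4 acc=0x4A883E -> emit 4A 88 3E, reset; bytes_emitted=9
After char 12 ('n'=39): chars_in_quartet=1 acc=0x27 bytes_emitted=9
After char 13 ('g'=32): chars_in_quartet=2 acc=0x9E0 bytes_emitted=9
Padding '==': partial quartet acc=0x9E0 -> emit 9E; bytes_emitted=10

Answer: 7A 34 48 D0 35 73 4A 88 3E 9E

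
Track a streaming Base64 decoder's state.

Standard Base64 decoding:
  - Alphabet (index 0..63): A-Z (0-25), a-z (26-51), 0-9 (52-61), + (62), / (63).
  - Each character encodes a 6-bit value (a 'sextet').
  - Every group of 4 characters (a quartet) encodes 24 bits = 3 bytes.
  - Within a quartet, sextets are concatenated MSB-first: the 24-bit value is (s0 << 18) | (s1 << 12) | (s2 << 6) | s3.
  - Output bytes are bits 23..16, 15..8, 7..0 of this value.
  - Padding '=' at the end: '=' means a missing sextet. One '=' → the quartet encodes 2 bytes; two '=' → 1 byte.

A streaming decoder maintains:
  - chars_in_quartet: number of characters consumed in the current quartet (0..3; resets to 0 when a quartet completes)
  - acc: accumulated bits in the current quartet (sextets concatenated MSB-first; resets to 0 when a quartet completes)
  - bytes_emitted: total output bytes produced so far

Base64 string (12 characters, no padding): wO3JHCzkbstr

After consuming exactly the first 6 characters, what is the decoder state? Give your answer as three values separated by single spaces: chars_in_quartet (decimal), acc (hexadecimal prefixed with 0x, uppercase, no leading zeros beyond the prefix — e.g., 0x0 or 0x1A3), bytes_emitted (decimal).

After char 0 ('w'=48): chars_in_quartet=1 acc=0x30 bytes_emitted=0
After char 1 ('O'=14): chars_in_quartet=2 acc=0xC0E bytes_emitted=0
After char 2 ('3'=55): chars_in_quartet=3 acc=0x303B7 bytes_emitted=0
After char 3 ('J'=9): chars_in_quartet=4 acc=0xC0EDC9 -> emit C0 ED C9, reset; bytes_emitted=3
After char 4 ('H'=7): chars_in_quartet=1 acc=0x7 bytes_emitted=3
After char 5 ('C'=2): chars_in_quartet=2 acc=0x1C2 bytes_emitted=3

Answer: 2 0x1C2 3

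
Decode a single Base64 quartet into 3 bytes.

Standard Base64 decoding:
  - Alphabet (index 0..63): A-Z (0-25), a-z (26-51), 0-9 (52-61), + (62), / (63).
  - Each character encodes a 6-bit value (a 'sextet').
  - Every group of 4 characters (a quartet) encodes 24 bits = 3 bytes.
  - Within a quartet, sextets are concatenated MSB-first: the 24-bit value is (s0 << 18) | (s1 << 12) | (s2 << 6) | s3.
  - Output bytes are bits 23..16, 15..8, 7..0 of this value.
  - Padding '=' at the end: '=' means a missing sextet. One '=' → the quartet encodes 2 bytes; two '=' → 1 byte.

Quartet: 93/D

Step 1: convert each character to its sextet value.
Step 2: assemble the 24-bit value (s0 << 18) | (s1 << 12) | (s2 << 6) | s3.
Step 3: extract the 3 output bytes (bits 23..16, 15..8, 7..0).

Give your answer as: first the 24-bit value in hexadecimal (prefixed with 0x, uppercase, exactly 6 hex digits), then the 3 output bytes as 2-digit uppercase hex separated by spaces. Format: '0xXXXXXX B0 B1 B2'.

Sextets: 9=61, 3=55, /=63, D=3
24-bit: (61<<18) | (55<<12) | (63<<6) | 3
      = 0xF40000 | 0x037000 | 0x000FC0 | 0x000003
      = 0xF77FC3
Bytes: (v>>16)&0xFF=F7, (v>>8)&0xFF=7F, v&0xFF=C3

Answer: 0xF77FC3 F7 7F C3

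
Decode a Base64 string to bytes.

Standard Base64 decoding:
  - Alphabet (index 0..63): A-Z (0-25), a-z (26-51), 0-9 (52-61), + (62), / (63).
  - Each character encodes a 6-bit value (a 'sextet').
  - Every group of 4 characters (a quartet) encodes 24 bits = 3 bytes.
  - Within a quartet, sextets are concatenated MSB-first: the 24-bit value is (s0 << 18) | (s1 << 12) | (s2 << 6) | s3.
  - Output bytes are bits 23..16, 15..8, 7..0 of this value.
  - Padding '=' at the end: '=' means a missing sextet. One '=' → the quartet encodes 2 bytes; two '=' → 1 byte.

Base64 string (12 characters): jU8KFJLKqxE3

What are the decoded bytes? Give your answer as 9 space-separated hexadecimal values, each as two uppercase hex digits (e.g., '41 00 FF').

After char 0 ('j'=35): chars_in_quartet=1 acc=0x23 bytes_emitted=0
After char 1 ('U'=20): chars_in_quartet=2 acc=0x8D4 bytes_emitted=0
After char 2 ('8'=60): chars_in_quartet=3 acc=0x2353C bytes_emitted=0
After char 3 ('K'=10): chars_in_quartet=4 acc=0x8D4F0A -> emit 8D 4F 0A, reset; bytes_emitted=3
After char 4 ('F'=5): chars_in_quartet=1 acc=0x5 bytes_emitted=3
After char 5 ('J'=9): chars_in_quartet=2 acc=0x149 bytes_emitted=3
After char 6 ('L'=11): chars_in_quartet=3 acc=0x524B bytes_emitted=3
After char 7 ('K'=10): chars_in_quartet=4 acc=0x1492CA -> emit 14 92 CA, reset; bytes_emitted=6
After char 8 ('q'=42): chars_in_quartet=1 acc=0x2A bytes_emitted=6
After char 9 ('x'=49): chars_in_quartet=2 acc=0xAB1 bytes_emitted=6
After char 10 ('E'=4): chars_in_quartet=3 acc=0x2AC44 bytes_emitted=6
After char 11 ('3'=55): chars_in_quartet=4 acc=0xAB1137 -> emit AB 11 37, reset; bytes_emitted=9

Answer: 8D 4F 0A 14 92 CA AB 11 37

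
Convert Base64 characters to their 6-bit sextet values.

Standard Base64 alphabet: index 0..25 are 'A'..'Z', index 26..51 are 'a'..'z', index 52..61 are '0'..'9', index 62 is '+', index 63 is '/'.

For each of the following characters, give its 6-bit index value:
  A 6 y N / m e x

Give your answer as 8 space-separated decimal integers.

Answer: 0 58 50 13 63 38 30 49

Derivation:
'A': A..Z range, ord('A') − ord('A') = 0
'6': 0..9 range, 52 + ord('6') − ord('0') = 58
'y': a..z range, 26 + ord('y') − ord('a') = 50
'N': A..Z range, ord('N') − ord('A') = 13
'/': index 63
'm': a..z range, 26 + ord('m') − ord('a') = 38
'e': a..z range, 26 + ord('e') − ord('a') = 30
'x': a..z range, 26 + ord('x') − ord('a') = 49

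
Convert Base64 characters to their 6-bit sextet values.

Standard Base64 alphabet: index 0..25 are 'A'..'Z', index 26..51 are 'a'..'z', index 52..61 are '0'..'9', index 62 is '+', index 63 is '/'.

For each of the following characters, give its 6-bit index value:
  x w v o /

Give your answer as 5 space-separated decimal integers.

'x': a..z range, 26 + ord('x') − ord('a') = 49
'w': a..z range, 26 + ord('w') − ord('a') = 48
'v': a..z range, 26 + ord('v') − ord('a') = 47
'o': a..z range, 26 + ord('o') − ord('a') = 40
'/': index 63

Answer: 49 48 47 40 63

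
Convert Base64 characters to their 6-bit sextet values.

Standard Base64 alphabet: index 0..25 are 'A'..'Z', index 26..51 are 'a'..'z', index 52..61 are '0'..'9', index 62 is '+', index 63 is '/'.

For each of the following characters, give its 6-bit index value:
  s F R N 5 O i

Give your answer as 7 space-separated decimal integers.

's': a..z range, 26 + ord('s') − ord('a') = 44
'F': A..Z range, ord('F') − ord('A') = 5
'R': A..Z range, ord('R') − ord('A') = 17
'N': A..Z range, ord('N') − ord('A') = 13
'5': 0..9 range, 52 + ord('5') − ord('0') = 57
'O': A..Z range, ord('O') − ord('A') = 14
'i': a..z range, 26 + ord('i') − ord('a') = 34

Answer: 44 5 17 13 57 14 34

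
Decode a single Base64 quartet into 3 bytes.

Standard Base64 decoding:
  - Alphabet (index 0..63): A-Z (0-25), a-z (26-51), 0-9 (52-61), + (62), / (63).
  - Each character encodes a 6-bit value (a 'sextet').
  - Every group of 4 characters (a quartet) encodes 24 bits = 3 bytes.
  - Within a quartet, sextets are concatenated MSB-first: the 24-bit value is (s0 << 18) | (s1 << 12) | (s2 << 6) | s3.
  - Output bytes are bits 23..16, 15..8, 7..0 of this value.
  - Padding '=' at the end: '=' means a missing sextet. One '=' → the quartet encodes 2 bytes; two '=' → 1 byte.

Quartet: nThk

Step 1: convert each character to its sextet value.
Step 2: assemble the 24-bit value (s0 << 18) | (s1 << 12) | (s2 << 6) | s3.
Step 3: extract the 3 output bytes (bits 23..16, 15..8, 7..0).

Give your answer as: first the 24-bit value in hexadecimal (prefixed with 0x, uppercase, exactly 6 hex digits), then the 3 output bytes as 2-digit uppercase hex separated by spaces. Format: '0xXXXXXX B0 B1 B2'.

Answer: 0x9D3864 9D 38 64

Derivation:
Sextets: n=39, T=19, h=33, k=36
24-bit: (39<<18) | (19<<12) | (33<<6) | 36
      = 0x9C0000 | 0x013000 | 0x000840 | 0x000024
      = 0x9D3864
Bytes: (v>>16)&0xFF=9D, (v>>8)&0xFF=38, v&0xFF=64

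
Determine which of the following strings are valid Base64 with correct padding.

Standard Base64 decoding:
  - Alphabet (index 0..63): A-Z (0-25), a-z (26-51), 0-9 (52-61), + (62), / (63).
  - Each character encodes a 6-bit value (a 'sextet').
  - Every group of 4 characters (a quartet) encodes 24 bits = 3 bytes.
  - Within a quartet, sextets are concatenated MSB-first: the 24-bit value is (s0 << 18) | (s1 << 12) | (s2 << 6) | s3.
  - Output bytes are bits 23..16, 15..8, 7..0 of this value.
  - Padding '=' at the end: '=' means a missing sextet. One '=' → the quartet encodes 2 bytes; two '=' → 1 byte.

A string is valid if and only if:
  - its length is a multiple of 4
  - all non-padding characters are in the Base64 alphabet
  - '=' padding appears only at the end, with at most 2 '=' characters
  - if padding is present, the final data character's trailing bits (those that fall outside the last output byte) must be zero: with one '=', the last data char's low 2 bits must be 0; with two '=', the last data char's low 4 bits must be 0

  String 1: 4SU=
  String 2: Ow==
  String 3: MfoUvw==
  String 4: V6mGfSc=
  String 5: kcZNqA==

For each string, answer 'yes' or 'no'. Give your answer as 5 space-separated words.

String 1: '4SU=' → valid
String 2: 'Ow==' → valid
String 3: 'MfoUvw==' → valid
String 4: 'V6mGfSc=' → valid
String 5: 'kcZNqA==' → valid

Answer: yes yes yes yes yes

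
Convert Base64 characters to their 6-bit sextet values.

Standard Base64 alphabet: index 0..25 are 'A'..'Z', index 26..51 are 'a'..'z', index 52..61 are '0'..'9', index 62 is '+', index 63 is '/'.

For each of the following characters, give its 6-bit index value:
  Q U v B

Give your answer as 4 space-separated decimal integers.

Answer: 16 20 47 1

Derivation:
'Q': A..Z range, ord('Q') − ord('A') = 16
'U': A..Z range, ord('U') − ord('A') = 20
'v': a..z range, 26 + ord('v') − ord('a') = 47
'B': A..Z range, ord('B') − ord('A') = 1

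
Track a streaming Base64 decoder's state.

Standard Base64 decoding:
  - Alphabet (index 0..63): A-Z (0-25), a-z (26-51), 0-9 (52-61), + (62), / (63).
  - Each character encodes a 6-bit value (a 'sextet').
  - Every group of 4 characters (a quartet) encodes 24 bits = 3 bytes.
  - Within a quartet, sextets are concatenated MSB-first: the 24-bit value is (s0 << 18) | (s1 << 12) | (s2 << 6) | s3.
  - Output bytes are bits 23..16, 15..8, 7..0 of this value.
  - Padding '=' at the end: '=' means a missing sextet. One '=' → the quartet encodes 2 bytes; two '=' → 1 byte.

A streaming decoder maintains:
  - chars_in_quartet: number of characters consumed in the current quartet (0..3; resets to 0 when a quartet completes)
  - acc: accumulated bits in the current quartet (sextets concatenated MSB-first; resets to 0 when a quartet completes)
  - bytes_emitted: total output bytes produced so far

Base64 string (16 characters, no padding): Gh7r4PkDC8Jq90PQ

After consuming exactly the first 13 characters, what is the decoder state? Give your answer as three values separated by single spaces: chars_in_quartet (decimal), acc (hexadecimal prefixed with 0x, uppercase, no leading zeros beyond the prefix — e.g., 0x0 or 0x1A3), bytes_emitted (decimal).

After char 0 ('G'=6): chars_in_quartet=1 acc=0x6 bytes_emitted=0
After char 1 ('h'=33): chars_in_quartet=2 acc=0x1A1 bytes_emitted=0
After char 2 ('7'=59): chars_in_quartet=3 acc=0x687B bytes_emitted=0
After char 3 ('r'=43): chars_in_quartet=4 acc=0x1A1EEB -> emit 1A 1E EB, reset; bytes_emitted=3
After char 4 ('4'=56): chars_in_quartet=1 acc=0x38 bytes_emitted=3
After char 5 ('P'=15): chars_in_quartet=2 acc=0xE0F bytes_emitted=3
After char 6 ('k'=36): chars_in_quartet=3 acc=0x383E4 bytes_emitted=3
After char 7 ('D'=3): chars_in_quartet=4 acc=0xE0F903 -> emit E0 F9 03, reset; bytes_emitted=6
After char 8 ('C'=2): chars_in_quartet=1 acc=0x2 bytes_emitted=6
After char 9 ('8'=60): chars_in_quartet=2 acc=0xBC bytes_emitted=6
After char 10 ('J'=9): chars_in_quartet=3 acc=0x2F09 bytes_emitted=6
After char 11 ('q'=42): chars_in_quartet=4 acc=0xBC26A -> emit 0B C2 6A, reset; bytes_emitted=9
After char 12 ('9'=61): chars_in_quartet=1 acc=0x3D bytes_emitted=9

Answer: 1 0x3D 9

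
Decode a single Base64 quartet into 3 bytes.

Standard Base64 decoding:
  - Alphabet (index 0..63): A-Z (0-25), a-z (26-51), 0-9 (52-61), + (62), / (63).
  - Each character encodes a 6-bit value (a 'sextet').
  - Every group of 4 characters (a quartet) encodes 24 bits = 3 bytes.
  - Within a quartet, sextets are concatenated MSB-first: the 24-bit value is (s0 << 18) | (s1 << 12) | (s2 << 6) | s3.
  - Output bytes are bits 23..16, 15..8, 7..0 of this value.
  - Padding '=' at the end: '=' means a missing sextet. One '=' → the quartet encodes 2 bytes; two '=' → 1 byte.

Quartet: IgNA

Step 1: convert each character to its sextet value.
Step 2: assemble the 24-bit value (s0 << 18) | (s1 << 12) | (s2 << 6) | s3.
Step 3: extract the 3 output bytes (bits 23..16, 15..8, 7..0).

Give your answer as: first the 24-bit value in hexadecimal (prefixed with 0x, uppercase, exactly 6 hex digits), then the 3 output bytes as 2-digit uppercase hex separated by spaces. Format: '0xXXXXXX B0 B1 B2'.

Answer: 0x220340 22 03 40

Derivation:
Sextets: I=8, g=32, N=13, A=0
24-bit: (8<<18) | (32<<12) | (13<<6) | 0
      = 0x200000 | 0x020000 | 0x000340 | 0x000000
      = 0x220340
Bytes: (v>>16)&0xFF=22, (v>>8)&0xFF=03, v&0xFF=40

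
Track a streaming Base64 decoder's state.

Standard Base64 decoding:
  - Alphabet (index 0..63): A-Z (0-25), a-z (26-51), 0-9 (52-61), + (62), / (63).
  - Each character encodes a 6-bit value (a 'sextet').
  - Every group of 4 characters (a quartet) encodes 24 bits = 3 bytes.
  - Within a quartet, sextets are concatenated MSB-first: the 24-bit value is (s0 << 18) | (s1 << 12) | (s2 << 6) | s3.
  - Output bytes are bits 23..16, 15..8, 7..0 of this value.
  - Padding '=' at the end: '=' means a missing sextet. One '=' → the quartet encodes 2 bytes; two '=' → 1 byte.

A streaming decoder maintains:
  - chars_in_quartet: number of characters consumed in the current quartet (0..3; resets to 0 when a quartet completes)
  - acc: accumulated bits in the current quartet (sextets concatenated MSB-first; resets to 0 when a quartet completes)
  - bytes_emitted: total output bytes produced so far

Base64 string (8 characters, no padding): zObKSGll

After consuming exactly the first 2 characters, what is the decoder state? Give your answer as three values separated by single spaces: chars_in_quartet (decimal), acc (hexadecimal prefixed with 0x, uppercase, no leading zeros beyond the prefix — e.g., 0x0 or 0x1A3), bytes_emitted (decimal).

Answer: 2 0xCCE 0

Derivation:
After char 0 ('z'=51): chars_in_quartet=1 acc=0x33 bytes_emitted=0
After char 1 ('O'=14): chars_in_quartet=2 acc=0xCCE bytes_emitted=0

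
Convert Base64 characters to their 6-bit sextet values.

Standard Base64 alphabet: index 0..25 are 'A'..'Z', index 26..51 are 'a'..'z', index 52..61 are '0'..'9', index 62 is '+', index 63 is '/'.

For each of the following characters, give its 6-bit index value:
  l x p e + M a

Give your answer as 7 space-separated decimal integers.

Answer: 37 49 41 30 62 12 26

Derivation:
'l': a..z range, 26 + ord('l') − ord('a') = 37
'x': a..z range, 26 + ord('x') − ord('a') = 49
'p': a..z range, 26 + ord('p') − ord('a') = 41
'e': a..z range, 26 + ord('e') − ord('a') = 30
'+': index 62
'M': A..Z range, ord('M') − ord('A') = 12
'a': a..z range, 26 + ord('a') − ord('a') = 26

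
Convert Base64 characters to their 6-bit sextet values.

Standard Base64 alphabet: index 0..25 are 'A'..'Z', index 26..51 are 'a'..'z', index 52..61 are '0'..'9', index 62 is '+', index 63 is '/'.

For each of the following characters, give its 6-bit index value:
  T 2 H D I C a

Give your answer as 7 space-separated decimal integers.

'T': A..Z range, ord('T') − ord('A') = 19
'2': 0..9 range, 52 + ord('2') − ord('0') = 54
'H': A..Z range, ord('H') − ord('A') = 7
'D': A..Z range, ord('D') − ord('A') = 3
'I': A..Z range, ord('I') − ord('A') = 8
'C': A..Z range, ord('C') − ord('A') = 2
'a': a..z range, 26 + ord('a') − ord('a') = 26

Answer: 19 54 7 3 8 2 26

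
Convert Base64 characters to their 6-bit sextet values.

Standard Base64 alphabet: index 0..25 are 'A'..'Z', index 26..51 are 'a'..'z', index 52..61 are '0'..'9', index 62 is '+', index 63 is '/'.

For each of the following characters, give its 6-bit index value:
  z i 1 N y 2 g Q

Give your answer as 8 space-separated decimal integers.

'z': a..z range, 26 + ord('z') − ord('a') = 51
'i': a..z range, 26 + ord('i') − ord('a') = 34
'1': 0..9 range, 52 + ord('1') − ord('0') = 53
'N': A..Z range, ord('N') − ord('A') = 13
'y': a..z range, 26 + ord('y') − ord('a') = 50
'2': 0..9 range, 52 + ord('2') − ord('0') = 54
'g': a..z range, 26 + ord('g') − ord('a') = 32
'Q': A..Z range, ord('Q') − ord('A') = 16

Answer: 51 34 53 13 50 54 32 16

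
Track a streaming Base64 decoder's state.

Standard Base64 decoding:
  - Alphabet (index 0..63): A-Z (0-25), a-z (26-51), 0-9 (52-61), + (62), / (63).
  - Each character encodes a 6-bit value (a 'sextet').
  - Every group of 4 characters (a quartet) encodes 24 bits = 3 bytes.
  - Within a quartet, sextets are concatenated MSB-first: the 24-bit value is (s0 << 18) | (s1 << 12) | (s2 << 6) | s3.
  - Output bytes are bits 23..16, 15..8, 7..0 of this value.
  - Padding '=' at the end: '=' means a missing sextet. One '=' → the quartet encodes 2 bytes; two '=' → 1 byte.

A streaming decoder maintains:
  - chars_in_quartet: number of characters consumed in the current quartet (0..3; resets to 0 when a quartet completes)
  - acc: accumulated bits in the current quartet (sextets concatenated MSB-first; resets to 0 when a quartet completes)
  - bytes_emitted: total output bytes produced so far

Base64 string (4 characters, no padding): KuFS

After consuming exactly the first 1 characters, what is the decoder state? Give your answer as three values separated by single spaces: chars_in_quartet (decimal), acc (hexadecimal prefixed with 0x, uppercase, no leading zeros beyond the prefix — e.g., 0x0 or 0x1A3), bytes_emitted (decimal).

Answer: 1 0xA 0

Derivation:
After char 0 ('K'=10): chars_in_quartet=1 acc=0xA bytes_emitted=0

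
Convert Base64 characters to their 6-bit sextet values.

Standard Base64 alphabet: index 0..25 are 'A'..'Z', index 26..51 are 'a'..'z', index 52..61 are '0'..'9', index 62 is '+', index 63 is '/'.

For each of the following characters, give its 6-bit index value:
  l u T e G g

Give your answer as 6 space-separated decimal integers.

Answer: 37 46 19 30 6 32

Derivation:
'l': a..z range, 26 + ord('l') − ord('a') = 37
'u': a..z range, 26 + ord('u') − ord('a') = 46
'T': A..Z range, ord('T') − ord('A') = 19
'e': a..z range, 26 + ord('e') − ord('a') = 30
'G': A..Z range, ord('G') − ord('A') = 6
'g': a..z range, 26 + ord('g') − ord('a') = 32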